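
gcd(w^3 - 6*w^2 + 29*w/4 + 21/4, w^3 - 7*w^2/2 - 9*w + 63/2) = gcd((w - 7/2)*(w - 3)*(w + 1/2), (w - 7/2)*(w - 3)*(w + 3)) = w^2 - 13*w/2 + 21/2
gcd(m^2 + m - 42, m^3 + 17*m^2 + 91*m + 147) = m + 7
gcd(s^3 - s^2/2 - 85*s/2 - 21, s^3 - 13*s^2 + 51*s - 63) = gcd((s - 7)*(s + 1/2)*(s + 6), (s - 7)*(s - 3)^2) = s - 7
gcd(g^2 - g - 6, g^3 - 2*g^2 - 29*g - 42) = g + 2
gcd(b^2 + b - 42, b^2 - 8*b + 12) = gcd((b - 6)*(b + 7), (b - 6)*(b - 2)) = b - 6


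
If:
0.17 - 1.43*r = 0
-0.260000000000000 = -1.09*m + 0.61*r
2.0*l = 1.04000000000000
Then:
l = 0.52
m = 0.31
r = 0.12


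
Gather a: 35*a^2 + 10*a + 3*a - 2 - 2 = 35*a^2 + 13*a - 4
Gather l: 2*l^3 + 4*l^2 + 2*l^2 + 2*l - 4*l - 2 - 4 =2*l^3 + 6*l^2 - 2*l - 6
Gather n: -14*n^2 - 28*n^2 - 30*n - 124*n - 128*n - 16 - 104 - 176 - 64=-42*n^2 - 282*n - 360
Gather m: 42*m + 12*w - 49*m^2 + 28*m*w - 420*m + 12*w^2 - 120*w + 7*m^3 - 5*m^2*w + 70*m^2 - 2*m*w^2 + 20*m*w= 7*m^3 + m^2*(21 - 5*w) + m*(-2*w^2 + 48*w - 378) + 12*w^2 - 108*w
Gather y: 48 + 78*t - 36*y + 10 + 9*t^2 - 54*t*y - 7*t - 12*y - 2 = 9*t^2 + 71*t + y*(-54*t - 48) + 56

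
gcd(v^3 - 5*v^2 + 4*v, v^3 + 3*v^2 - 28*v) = v^2 - 4*v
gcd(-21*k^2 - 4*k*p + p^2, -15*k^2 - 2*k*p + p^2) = 3*k + p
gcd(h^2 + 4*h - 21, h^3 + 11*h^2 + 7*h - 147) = h^2 + 4*h - 21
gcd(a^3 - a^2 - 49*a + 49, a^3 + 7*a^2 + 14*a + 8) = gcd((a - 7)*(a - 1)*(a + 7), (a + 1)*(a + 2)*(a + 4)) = 1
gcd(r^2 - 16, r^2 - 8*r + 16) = r - 4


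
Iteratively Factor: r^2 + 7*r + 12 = (r + 3)*(r + 4)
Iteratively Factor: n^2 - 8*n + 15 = (n - 3)*(n - 5)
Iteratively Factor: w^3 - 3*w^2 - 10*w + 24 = (w - 4)*(w^2 + w - 6) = (w - 4)*(w - 2)*(w + 3)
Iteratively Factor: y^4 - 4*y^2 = (y + 2)*(y^3 - 2*y^2) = (y - 2)*(y + 2)*(y^2) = y*(y - 2)*(y + 2)*(y)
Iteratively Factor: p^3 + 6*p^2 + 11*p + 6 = (p + 3)*(p^2 + 3*p + 2) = (p + 2)*(p + 3)*(p + 1)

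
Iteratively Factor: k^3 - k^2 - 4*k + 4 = (k - 1)*(k^2 - 4) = (k - 1)*(k + 2)*(k - 2)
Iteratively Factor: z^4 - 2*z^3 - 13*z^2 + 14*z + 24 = (z + 3)*(z^3 - 5*z^2 + 2*z + 8) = (z + 1)*(z + 3)*(z^2 - 6*z + 8) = (z - 2)*(z + 1)*(z + 3)*(z - 4)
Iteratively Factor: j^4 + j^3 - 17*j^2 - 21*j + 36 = (j + 3)*(j^3 - 2*j^2 - 11*j + 12) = (j - 1)*(j + 3)*(j^2 - j - 12) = (j - 1)*(j + 3)^2*(j - 4)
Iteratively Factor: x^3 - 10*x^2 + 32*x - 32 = (x - 4)*(x^2 - 6*x + 8) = (x - 4)^2*(x - 2)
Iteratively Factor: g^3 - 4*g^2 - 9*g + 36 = (g + 3)*(g^2 - 7*g + 12) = (g - 3)*(g + 3)*(g - 4)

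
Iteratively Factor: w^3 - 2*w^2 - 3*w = (w - 3)*(w^2 + w) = w*(w - 3)*(w + 1)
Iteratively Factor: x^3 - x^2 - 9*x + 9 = (x - 1)*(x^2 - 9) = (x - 1)*(x + 3)*(x - 3)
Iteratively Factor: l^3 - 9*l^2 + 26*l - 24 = (l - 3)*(l^2 - 6*l + 8) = (l - 4)*(l - 3)*(l - 2)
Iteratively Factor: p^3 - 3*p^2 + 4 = (p - 2)*(p^2 - p - 2) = (p - 2)*(p + 1)*(p - 2)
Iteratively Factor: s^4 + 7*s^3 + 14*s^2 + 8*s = (s + 2)*(s^3 + 5*s^2 + 4*s) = s*(s + 2)*(s^2 + 5*s + 4) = s*(s + 2)*(s + 4)*(s + 1)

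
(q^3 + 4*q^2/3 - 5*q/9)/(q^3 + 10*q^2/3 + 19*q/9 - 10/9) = q/(q + 2)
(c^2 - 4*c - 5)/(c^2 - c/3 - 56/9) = 9*(-c^2 + 4*c + 5)/(-9*c^2 + 3*c + 56)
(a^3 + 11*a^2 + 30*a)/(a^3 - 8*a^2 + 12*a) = (a^2 + 11*a + 30)/(a^2 - 8*a + 12)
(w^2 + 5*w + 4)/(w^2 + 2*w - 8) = (w + 1)/(w - 2)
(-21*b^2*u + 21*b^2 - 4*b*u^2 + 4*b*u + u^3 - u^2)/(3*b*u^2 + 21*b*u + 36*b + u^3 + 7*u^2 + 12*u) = (-7*b*u + 7*b + u^2 - u)/(u^2 + 7*u + 12)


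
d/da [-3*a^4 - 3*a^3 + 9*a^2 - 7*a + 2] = -12*a^3 - 9*a^2 + 18*a - 7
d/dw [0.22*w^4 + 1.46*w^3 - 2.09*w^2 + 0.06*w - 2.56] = 0.88*w^3 + 4.38*w^2 - 4.18*w + 0.06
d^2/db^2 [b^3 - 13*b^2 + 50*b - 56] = 6*b - 26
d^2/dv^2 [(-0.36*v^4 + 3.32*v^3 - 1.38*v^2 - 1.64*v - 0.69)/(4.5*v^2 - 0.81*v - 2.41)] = (-14.58*v^6 + 7.87320000000011*v^5 + 22.008024*v^4 - 11.356992*v^3 - 159.83676*v^2 + 24.072852*v - 25.498986)/(91.125*v^6 - 49.2075*v^5 - 137.55015*v^4 + 52.175259*v^3 + 73.665747*v^2 - 14.113683*v - 13.997521)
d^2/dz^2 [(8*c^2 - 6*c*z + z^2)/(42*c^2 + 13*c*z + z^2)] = 2*c*(6056*c^3 + 1068*c^2*z - 102*c*z^2 - 19*z^3)/(74088*c^6 + 68796*c^5*z + 26586*c^4*z^2 + 5473*c^3*z^3 + 633*c^2*z^4 + 39*c*z^5 + z^6)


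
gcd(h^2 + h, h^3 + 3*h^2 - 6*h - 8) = h + 1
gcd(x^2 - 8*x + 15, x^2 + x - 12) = x - 3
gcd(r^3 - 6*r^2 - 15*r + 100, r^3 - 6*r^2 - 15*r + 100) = r^3 - 6*r^2 - 15*r + 100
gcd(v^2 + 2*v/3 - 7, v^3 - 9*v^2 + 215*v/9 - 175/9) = v - 7/3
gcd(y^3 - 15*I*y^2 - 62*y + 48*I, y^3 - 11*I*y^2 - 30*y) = y - 6*I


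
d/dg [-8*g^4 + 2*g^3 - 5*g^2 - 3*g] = -32*g^3 + 6*g^2 - 10*g - 3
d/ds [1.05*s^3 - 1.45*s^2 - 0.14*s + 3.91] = 3.15*s^2 - 2.9*s - 0.14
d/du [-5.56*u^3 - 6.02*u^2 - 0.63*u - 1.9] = -16.68*u^2 - 12.04*u - 0.63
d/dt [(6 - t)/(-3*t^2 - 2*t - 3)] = 3*(-t^2 + 12*t + 5)/(9*t^4 + 12*t^3 + 22*t^2 + 12*t + 9)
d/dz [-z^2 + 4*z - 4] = 4 - 2*z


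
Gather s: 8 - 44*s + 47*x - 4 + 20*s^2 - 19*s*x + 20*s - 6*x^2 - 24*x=20*s^2 + s*(-19*x - 24) - 6*x^2 + 23*x + 4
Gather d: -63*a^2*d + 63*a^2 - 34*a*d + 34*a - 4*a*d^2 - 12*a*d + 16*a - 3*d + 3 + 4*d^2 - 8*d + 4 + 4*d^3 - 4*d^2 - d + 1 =63*a^2 - 4*a*d^2 + 50*a + 4*d^3 + d*(-63*a^2 - 46*a - 12) + 8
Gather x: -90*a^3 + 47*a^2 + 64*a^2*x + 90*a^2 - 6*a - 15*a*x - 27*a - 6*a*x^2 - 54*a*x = -90*a^3 + 137*a^2 - 6*a*x^2 - 33*a + x*(64*a^2 - 69*a)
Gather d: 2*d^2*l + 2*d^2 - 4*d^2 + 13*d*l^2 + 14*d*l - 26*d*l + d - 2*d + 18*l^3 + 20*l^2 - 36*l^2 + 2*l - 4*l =d^2*(2*l - 2) + d*(13*l^2 - 12*l - 1) + 18*l^3 - 16*l^2 - 2*l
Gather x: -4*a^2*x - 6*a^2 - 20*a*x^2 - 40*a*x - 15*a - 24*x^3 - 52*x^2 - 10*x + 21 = -6*a^2 - 15*a - 24*x^3 + x^2*(-20*a - 52) + x*(-4*a^2 - 40*a - 10) + 21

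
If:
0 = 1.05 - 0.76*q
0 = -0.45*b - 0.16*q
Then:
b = -0.49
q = 1.38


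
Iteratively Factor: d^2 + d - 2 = (d + 2)*(d - 1)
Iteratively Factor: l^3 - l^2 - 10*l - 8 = (l - 4)*(l^2 + 3*l + 2) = (l - 4)*(l + 2)*(l + 1)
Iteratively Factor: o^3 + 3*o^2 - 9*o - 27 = (o + 3)*(o^2 - 9) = (o + 3)^2*(o - 3)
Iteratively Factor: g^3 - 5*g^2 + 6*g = (g - 2)*(g^2 - 3*g) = (g - 3)*(g - 2)*(g)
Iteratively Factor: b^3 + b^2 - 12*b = (b - 3)*(b^2 + 4*b) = (b - 3)*(b + 4)*(b)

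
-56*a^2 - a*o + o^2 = (-8*a + o)*(7*a + o)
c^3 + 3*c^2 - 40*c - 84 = (c - 6)*(c + 2)*(c + 7)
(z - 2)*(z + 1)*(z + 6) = z^3 + 5*z^2 - 8*z - 12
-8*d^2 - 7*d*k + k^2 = (-8*d + k)*(d + k)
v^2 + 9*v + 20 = (v + 4)*(v + 5)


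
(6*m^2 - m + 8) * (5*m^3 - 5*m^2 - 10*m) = 30*m^5 - 35*m^4 - 15*m^3 - 30*m^2 - 80*m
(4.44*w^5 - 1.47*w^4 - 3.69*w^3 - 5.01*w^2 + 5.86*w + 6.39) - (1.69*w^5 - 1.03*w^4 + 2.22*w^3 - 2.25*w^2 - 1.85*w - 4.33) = 2.75*w^5 - 0.44*w^4 - 5.91*w^3 - 2.76*w^2 + 7.71*w + 10.72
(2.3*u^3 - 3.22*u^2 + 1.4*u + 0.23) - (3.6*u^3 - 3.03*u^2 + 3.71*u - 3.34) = -1.3*u^3 - 0.19*u^2 - 2.31*u + 3.57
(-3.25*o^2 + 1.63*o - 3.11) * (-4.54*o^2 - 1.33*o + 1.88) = 14.755*o^4 - 3.0777*o^3 + 5.8415*o^2 + 7.2007*o - 5.8468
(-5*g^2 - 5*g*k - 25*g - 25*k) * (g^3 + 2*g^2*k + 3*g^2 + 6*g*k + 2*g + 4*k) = -5*g^5 - 15*g^4*k - 40*g^4 - 10*g^3*k^2 - 120*g^3*k - 85*g^3 - 80*g^2*k^2 - 255*g^2*k - 50*g^2 - 170*g*k^2 - 150*g*k - 100*k^2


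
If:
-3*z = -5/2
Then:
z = 5/6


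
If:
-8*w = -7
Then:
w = 7/8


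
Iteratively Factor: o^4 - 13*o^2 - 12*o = (o + 3)*(o^3 - 3*o^2 - 4*o) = (o - 4)*(o + 3)*(o^2 + o) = (o - 4)*(o + 1)*(o + 3)*(o)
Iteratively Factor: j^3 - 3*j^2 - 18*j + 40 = (j - 5)*(j^2 + 2*j - 8) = (j - 5)*(j - 2)*(j + 4)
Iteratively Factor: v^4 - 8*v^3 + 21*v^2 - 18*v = (v - 2)*(v^3 - 6*v^2 + 9*v) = (v - 3)*(v - 2)*(v^2 - 3*v) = (v - 3)^2*(v - 2)*(v)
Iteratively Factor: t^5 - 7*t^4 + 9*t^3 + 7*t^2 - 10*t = (t - 5)*(t^4 - 2*t^3 - t^2 + 2*t) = t*(t - 5)*(t^3 - 2*t^2 - t + 2) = t*(t - 5)*(t - 2)*(t^2 - 1) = t*(t - 5)*(t - 2)*(t + 1)*(t - 1)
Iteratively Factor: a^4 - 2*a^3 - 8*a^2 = (a + 2)*(a^3 - 4*a^2) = (a - 4)*(a + 2)*(a^2) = a*(a - 4)*(a + 2)*(a)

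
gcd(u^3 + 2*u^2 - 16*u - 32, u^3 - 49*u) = 1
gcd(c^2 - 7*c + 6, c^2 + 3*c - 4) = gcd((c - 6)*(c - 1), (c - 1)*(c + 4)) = c - 1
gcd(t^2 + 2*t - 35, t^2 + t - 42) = t + 7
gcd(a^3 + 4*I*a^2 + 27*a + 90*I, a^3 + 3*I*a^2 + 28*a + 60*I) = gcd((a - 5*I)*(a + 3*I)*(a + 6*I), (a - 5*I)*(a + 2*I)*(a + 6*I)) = a^2 + I*a + 30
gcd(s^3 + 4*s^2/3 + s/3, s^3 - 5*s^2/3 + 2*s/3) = s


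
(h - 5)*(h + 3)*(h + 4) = h^3 + 2*h^2 - 23*h - 60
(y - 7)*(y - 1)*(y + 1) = y^3 - 7*y^2 - y + 7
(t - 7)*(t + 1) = t^2 - 6*t - 7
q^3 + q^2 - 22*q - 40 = (q - 5)*(q + 2)*(q + 4)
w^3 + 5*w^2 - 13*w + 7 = (w - 1)^2*(w + 7)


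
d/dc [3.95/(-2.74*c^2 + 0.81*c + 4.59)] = (21.646*c - 3.1995)/(-2.74*c^2 + 0.81*c + 4.59)^2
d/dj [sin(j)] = cos(j)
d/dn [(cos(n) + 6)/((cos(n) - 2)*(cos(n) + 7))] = (cos(n)^2 + 12*cos(n) + 44)*sin(n)/((cos(n) - 2)^2*(cos(n) + 7)^2)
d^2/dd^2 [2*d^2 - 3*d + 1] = 4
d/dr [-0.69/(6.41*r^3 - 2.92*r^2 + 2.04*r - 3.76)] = (13.2687*r^2 - 4.0296*r + 1.4076)/(6.41*r^3 - 2.92*r^2 + 2.04*r - 3.76)^2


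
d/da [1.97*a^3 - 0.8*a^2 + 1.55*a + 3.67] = 5.91*a^2 - 1.6*a + 1.55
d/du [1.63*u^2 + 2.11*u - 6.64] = 3.26*u + 2.11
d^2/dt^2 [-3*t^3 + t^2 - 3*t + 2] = 2 - 18*t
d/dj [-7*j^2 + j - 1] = 1 - 14*j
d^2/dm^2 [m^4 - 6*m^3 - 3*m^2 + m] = 12*m^2 - 36*m - 6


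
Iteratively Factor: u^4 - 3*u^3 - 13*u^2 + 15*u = (u - 1)*(u^3 - 2*u^2 - 15*u) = u*(u - 1)*(u^2 - 2*u - 15) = u*(u - 5)*(u - 1)*(u + 3)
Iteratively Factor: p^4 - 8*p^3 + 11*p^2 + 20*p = (p + 1)*(p^3 - 9*p^2 + 20*p) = (p - 5)*(p + 1)*(p^2 - 4*p) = (p - 5)*(p - 4)*(p + 1)*(p)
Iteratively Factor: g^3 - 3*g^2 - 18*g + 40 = (g - 5)*(g^2 + 2*g - 8) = (g - 5)*(g + 4)*(g - 2)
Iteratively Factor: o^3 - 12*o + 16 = (o - 2)*(o^2 + 2*o - 8) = (o - 2)*(o + 4)*(o - 2)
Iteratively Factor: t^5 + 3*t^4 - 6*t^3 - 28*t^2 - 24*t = (t + 2)*(t^4 + t^3 - 8*t^2 - 12*t) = (t - 3)*(t + 2)*(t^3 + 4*t^2 + 4*t) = t*(t - 3)*(t + 2)*(t^2 + 4*t + 4) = t*(t - 3)*(t + 2)^2*(t + 2)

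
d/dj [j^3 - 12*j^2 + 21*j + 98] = 3*j^2 - 24*j + 21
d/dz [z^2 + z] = 2*z + 1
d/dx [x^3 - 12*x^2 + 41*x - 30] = 3*x^2 - 24*x + 41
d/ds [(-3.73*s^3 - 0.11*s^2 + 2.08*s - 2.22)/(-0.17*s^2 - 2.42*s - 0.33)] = (0.6341*s^4 + 18.0532*s^3 + 4.3125*s^2 - 0.682200000000001*s - 6.0588)/(0.0289*s^4 + 0.8228*s^3 + 5.9686*s^2 + 1.5972*s + 0.1089)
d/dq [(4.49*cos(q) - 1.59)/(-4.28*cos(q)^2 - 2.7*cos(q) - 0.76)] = (-19.2172*cos(q)^2 + 13.6104*cos(q) + 7.7054)*sin(q)/(18.3184*cos(q)^4 + 23.112*cos(q)^3 + 13.7956*cos(q)^2 + 4.104*cos(q) + 0.5776)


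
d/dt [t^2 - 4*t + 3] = 2*t - 4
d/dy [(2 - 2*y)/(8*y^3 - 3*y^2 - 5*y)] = 2*(16*y + 5)/(y^2*(64*y^2 + 80*y + 25))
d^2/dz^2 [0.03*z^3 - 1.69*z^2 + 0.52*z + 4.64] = 0.18*z - 3.38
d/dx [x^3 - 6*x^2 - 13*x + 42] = 3*x^2 - 12*x - 13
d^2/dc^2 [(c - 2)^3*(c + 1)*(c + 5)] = 20*c^3 - 114*c + 68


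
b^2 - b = b*(b - 1)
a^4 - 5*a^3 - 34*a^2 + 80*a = a*(a - 8)*(a - 2)*(a + 5)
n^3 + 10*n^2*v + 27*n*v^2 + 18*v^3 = (n + v)*(n + 3*v)*(n + 6*v)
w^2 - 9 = (w - 3)*(w + 3)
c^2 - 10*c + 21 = (c - 7)*(c - 3)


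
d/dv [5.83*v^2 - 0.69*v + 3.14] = 11.66*v - 0.69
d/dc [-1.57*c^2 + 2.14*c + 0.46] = 2.14 - 3.14*c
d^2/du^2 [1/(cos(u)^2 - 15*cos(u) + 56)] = (-4*sin(u)^4 + 3*sin(u)^2 - 3585*cos(u)/4 + 45*cos(3*u)/4 + 339)/((cos(u) - 8)^3*(cos(u) - 7)^3)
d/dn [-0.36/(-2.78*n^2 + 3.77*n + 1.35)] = (1.3572 - 2.0016*n)/(-2.78*n^2 + 3.77*n + 1.35)^2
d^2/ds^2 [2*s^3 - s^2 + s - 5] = 12*s - 2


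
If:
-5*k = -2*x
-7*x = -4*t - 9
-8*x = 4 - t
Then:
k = -2/5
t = -4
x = -1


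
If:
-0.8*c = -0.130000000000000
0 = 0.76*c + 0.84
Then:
No Solution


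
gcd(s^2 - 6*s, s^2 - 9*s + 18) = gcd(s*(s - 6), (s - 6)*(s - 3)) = s - 6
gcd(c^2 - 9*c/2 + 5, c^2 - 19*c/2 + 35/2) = c - 5/2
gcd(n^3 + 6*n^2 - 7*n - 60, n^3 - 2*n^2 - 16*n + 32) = n + 4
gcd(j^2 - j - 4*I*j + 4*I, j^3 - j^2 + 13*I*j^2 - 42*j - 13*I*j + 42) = j - 1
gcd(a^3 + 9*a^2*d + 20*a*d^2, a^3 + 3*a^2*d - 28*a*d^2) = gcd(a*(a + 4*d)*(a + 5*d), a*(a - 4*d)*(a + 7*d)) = a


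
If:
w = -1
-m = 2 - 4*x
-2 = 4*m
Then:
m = -1/2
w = -1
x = 3/8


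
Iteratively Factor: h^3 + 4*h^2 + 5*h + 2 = (h + 2)*(h^2 + 2*h + 1) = (h + 1)*(h + 2)*(h + 1)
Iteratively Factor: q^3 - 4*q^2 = (q)*(q^2 - 4*q) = q*(q - 4)*(q)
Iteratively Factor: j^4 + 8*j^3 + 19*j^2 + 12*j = (j + 4)*(j^3 + 4*j^2 + 3*j) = j*(j + 4)*(j^2 + 4*j + 3) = j*(j + 1)*(j + 4)*(j + 3)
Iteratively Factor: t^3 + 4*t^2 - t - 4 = (t + 4)*(t^2 - 1) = (t + 1)*(t + 4)*(t - 1)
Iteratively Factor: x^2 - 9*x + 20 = (x - 4)*(x - 5)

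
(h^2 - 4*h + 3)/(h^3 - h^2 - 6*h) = (h - 1)/(h*(h + 2))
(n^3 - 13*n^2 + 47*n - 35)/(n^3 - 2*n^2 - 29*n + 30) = (n^2 - 12*n + 35)/(n^2 - n - 30)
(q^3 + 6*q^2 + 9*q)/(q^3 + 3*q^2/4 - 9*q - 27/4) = 4*q*(q + 3)/(4*q^2 - 9*q - 9)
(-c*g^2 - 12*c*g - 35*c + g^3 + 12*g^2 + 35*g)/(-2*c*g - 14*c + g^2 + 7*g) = (c*g + 5*c - g^2 - 5*g)/(2*c - g)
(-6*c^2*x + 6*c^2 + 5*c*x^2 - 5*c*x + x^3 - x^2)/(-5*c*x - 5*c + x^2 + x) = (6*c^2*x - 6*c^2 - 5*c*x^2 + 5*c*x - x^3 + x^2)/(5*c*x + 5*c - x^2 - x)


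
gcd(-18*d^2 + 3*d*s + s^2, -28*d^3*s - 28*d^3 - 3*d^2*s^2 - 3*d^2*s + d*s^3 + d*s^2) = 1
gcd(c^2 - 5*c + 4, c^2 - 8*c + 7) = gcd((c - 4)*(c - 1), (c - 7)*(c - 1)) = c - 1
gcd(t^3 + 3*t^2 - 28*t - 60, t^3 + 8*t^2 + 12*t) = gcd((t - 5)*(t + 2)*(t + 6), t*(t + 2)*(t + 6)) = t^2 + 8*t + 12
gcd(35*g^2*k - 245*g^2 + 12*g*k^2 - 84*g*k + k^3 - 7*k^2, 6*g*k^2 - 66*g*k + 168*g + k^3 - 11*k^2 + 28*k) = k - 7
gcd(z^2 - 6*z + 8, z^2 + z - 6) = z - 2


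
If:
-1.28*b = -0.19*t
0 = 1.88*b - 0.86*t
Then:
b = 0.00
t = 0.00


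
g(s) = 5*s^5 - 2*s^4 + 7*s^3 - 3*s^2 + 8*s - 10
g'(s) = 25*s^4 - 8*s^3 + 21*s^2 - 6*s + 8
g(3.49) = 2571.02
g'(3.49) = 3611.64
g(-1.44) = -88.20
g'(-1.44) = 191.57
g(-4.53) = -11138.82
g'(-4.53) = 11737.48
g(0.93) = 2.46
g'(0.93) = 32.85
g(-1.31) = -66.54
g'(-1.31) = 143.51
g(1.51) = 48.19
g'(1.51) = 149.25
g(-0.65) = -19.33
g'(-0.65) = 27.43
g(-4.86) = -15595.67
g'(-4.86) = 15398.64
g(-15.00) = -3922555.00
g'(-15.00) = 1297448.00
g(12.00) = 1214438.00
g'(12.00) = 507536.00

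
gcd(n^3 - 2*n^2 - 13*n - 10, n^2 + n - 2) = n + 2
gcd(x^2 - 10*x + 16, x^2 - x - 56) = x - 8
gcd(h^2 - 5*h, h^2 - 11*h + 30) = h - 5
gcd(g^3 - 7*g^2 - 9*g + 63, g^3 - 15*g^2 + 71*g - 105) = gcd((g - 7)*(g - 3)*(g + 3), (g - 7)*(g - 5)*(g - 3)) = g^2 - 10*g + 21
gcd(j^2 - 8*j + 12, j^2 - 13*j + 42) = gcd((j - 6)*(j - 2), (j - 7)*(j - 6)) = j - 6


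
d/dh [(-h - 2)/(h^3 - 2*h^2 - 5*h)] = (h*(-h^2 + 2*h + 5) - (h + 2)*(-3*h^2 + 4*h + 5))/(h^2*(-h^2 + 2*h + 5)^2)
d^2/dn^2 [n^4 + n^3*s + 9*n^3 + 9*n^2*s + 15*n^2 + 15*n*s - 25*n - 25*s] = 12*n^2 + 6*n*s + 54*n + 18*s + 30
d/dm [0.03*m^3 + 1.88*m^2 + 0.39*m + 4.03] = 0.09*m^2 + 3.76*m + 0.39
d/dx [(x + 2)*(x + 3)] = 2*x + 5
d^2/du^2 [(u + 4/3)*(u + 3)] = 2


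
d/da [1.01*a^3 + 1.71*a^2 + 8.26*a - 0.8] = 3.03*a^2 + 3.42*a + 8.26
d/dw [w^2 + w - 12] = 2*w + 1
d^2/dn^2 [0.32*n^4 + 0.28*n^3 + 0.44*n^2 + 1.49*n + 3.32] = 3.84*n^2 + 1.68*n + 0.88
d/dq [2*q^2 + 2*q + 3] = 4*q + 2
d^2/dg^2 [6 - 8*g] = 0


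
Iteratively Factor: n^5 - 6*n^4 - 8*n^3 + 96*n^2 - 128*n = (n - 2)*(n^4 - 4*n^3 - 16*n^2 + 64*n) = (n - 2)*(n + 4)*(n^3 - 8*n^2 + 16*n) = n*(n - 2)*(n + 4)*(n^2 - 8*n + 16) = n*(n - 4)*(n - 2)*(n + 4)*(n - 4)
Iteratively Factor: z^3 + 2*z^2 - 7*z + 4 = (z - 1)*(z^2 + 3*z - 4) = (z - 1)^2*(z + 4)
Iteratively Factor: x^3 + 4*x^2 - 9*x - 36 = (x + 4)*(x^2 - 9) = (x + 3)*(x + 4)*(x - 3)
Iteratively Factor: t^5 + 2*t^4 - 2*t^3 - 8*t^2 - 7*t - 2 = (t + 1)*(t^4 + t^3 - 3*t^2 - 5*t - 2) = (t + 1)^2*(t^3 - 3*t - 2) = (t + 1)^3*(t^2 - t - 2) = (t - 2)*(t + 1)^3*(t + 1)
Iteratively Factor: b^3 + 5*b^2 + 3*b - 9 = (b + 3)*(b^2 + 2*b - 3) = (b + 3)^2*(b - 1)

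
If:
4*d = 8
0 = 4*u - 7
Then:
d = 2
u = 7/4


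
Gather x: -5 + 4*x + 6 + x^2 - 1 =x^2 + 4*x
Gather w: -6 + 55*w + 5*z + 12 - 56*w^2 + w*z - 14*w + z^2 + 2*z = -56*w^2 + w*(z + 41) + z^2 + 7*z + 6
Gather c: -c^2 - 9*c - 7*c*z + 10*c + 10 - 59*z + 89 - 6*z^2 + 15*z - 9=-c^2 + c*(1 - 7*z) - 6*z^2 - 44*z + 90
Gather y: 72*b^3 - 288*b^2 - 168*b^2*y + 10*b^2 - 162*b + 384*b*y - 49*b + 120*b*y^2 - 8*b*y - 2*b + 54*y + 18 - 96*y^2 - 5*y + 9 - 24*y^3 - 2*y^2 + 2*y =72*b^3 - 278*b^2 - 213*b - 24*y^3 + y^2*(120*b - 98) + y*(-168*b^2 + 376*b + 51) + 27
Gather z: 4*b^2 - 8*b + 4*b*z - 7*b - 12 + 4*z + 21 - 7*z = 4*b^2 - 15*b + z*(4*b - 3) + 9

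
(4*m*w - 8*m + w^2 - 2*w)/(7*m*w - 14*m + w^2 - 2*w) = (4*m + w)/(7*m + w)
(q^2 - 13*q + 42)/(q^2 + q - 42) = (q - 7)/(q + 7)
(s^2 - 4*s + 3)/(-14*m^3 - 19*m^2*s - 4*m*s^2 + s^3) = (-s^2 + 4*s - 3)/(14*m^3 + 19*m^2*s + 4*m*s^2 - s^3)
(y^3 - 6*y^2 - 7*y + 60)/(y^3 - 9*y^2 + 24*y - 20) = (y^2 - y - 12)/(y^2 - 4*y + 4)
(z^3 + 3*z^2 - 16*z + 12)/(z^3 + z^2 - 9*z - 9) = (z^3 + 3*z^2 - 16*z + 12)/(z^3 + z^2 - 9*z - 9)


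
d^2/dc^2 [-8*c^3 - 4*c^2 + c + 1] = -48*c - 8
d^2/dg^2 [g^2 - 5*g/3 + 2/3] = 2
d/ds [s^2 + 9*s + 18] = 2*s + 9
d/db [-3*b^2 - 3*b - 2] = -6*b - 3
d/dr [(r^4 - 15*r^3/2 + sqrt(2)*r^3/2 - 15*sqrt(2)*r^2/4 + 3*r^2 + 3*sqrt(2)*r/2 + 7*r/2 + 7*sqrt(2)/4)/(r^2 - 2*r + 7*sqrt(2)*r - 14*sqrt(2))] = (4*r^5 - 27*r^4 + 43*sqrt(2)*r^4 - 326*sqrt(2)*r^3 + 88*r^3 - 208*r^2 + 684*sqrt(2)*r^2 - 175*sqrt(2)*r + 420*r - 133 - 91*sqrt(2))/(2*(r^4 - 4*r^3 + 14*sqrt(2)*r^3 - 56*sqrt(2)*r^2 + 102*r^2 - 392*r + 56*sqrt(2)*r + 392))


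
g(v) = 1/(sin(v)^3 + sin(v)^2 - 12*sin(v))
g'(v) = (-3*sin(v)^2*cos(v) - 2*sin(v)*cos(v) + 12*cos(v))/(sin(v)^3 + sin(v)^2 - 12*sin(v))^2 = (-3*sin(v)^2 - 2*sin(v) + 12)*cos(v)/((sin(v)^2 + sin(v) - 12)^2*sin(v)^2)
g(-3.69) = -0.17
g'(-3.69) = -0.25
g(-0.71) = 0.13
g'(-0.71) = 0.14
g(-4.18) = -0.11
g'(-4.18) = -0.05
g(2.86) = -0.31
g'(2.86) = -1.03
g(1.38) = -0.10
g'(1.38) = 0.01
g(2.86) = -0.31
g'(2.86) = -1.03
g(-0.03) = 2.77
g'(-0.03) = 92.57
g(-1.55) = 0.08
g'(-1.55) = 0.00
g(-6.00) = -0.31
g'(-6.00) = 1.02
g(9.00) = -0.21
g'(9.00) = -0.44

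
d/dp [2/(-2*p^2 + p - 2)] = 2*(4*p - 1)/(2*p^2 - p + 2)^2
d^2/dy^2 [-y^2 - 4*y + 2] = -2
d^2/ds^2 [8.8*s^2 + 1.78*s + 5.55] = 17.6000000000000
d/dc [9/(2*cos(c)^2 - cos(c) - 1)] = 9*(4*cos(c) - 1)*sin(c)/(cos(c) - cos(2*c))^2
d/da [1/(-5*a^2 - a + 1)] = (10*a + 1)/(5*a^2 + a - 1)^2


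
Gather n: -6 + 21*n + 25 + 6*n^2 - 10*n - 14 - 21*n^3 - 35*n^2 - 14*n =-21*n^3 - 29*n^2 - 3*n + 5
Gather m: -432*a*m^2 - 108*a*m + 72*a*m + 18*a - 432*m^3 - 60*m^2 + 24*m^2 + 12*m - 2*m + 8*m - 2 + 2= 18*a - 432*m^3 + m^2*(-432*a - 36) + m*(18 - 36*a)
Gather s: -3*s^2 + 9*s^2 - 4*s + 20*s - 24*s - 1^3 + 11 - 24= 6*s^2 - 8*s - 14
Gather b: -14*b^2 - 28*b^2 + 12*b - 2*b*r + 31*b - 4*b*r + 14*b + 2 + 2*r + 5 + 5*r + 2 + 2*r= -42*b^2 + b*(57 - 6*r) + 9*r + 9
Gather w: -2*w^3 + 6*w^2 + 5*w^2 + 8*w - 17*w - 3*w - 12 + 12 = -2*w^3 + 11*w^2 - 12*w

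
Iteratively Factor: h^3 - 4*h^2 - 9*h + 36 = (h + 3)*(h^2 - 7*h + 12) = (h - 4)*(h + 3)*(h - 3)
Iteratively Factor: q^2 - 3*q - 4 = (q + 1)*(q - 4)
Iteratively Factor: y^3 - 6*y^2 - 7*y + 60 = (y + 3)*(y^2 - 9*y + 20) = (y - 5)*(y + 3)*(y - 4)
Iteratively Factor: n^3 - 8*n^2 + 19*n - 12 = (n - 4)*(n^2 - 4*n + 3) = (n - 4)*(n - 3)*(n - 1)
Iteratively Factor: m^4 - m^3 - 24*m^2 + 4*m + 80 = (m + 2)*(m^3 - 3*m^2 - 18*m + 40) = (m + 2)*(m + 4)*(m^2 - 7*m + 10) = (m - 2)*(m + 2)*(m + 4)*(m - 5)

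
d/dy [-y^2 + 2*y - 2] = 2 - 2*y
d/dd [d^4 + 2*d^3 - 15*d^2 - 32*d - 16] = 4*d^3 + 6*d^2 - 30*d - 32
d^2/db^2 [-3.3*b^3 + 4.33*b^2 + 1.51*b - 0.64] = 8.66 - 19.8*b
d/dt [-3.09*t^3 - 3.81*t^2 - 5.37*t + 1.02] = -9.27*t^2 - 7.62*t - 5.37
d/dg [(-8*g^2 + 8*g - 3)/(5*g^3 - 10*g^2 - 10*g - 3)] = (40*g^4 - 80*g^3 + 205*g^2 - 12*g - 54)/(25*g^6 - 100*g^5 + 170*g^3 + 160*g^2 + 60*g + 9)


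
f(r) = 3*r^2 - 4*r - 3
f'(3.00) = 14.00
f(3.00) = 12.00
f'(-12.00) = -76.00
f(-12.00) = 477.00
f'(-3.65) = -25.90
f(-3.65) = 51.57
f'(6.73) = 36.38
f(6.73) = 105.96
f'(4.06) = 20.36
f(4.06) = 30.21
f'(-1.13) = -10.78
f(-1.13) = 5.35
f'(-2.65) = -19.90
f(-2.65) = 28.67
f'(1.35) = 4.10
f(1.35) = -2.93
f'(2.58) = 11.48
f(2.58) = 6.65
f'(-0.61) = -7.66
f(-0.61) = 0.56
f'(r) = 6*r - 4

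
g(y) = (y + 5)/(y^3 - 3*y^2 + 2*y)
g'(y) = (y + 5)*(-3*y^2 + 6*y - 2)/(y^3 - 3*y^2 + 2*y)^2 + 1/(y^3 - 3*y^2 + 2*y) = (y*(y^2 - 3*y + 2) - (y + 5)*(3*y^2 - 6*y + 2))/(y^2*(y^2 - 3*y + 2)^2)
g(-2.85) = -0.04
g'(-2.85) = -0.05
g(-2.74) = -0.05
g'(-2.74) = -0.06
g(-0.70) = -1.34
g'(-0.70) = -3.51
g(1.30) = -23.08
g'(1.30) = 58.04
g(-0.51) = -2.32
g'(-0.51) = -7.54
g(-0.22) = -8.02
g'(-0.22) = -48.33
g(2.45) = 4.66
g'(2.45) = -14.85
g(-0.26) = -6.40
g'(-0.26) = -33.89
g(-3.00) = -0.03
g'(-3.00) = -0.04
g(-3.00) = -0.03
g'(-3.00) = -0.04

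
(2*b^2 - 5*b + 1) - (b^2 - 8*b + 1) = b^2 + 3*b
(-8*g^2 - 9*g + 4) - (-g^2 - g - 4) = -7*g^2 - 8*g + 8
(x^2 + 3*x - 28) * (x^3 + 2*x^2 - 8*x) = x^5 + 5*x^4 - 30*x^3 - 80*x^2 + 224*x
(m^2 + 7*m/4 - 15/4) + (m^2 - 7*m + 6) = 2*m^2 - 21*m/4 + 9/4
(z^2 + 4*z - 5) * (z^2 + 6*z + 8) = z^4 + 10*z^3 + 27*z^2 + 2*z - 40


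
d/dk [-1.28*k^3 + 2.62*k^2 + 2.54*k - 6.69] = -3.84*k^2 + 5.24*k + 2.54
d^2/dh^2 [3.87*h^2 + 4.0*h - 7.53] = 7.74000000000000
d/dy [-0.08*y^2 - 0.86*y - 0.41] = -0.16*y - 0.86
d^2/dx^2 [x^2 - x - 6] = 2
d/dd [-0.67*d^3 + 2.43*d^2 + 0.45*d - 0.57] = -2.01*d^2 + 4.86*d + 0.45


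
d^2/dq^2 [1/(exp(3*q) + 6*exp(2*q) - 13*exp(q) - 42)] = ((-9*exp(2*q) - 24*exp(q) + 13)*(exp(3*q) + 6*exp(2*q) - 13*exp(q) - 42) + 2*(3*exp(2*q) + 12*exp(q) - 13)^2*exp(q))*exp(q)/(exp(3*q) + 6*exp(2*q) - 13*exp(q) - 42)^3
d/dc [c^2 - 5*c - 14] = 2*c - 5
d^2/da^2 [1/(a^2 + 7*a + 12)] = 2*(-a^2 - 7*a + (2*a + 7)^2 - 12)/(a^2 + 7*a + 12)^3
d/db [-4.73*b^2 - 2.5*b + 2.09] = -9.46*b - 2.5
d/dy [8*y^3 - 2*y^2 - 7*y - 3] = 24*y^2 - 4*y - 7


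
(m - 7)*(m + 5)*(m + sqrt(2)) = m^3 - 2*m^2 + sqrt(2)*m^2 - 35*m - 2*sqrt(2)*m - 35*sqrt(2)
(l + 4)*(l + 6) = l^2 + 10*l + 24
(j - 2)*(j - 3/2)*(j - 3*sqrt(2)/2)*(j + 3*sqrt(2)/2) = j^4 - 7*j^3/2 - 3*j^2/2 + 63*j/4 - 27/2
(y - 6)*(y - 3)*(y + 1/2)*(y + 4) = y^4 - 9*y^3/2 - 41*y^2/2 + 63*y + 36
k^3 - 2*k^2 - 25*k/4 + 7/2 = (k - 7/2)*(k - 1/2)*(k + 2)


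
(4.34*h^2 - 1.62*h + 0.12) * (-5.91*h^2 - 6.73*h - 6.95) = -25.6494*h^4 - 19.634*h^3 - 19.9696*h^2 + 10.4514*h - 0.834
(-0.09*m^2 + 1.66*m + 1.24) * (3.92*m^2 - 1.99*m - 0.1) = -0.3528*m^4 + 6.6863*m^3 + 1.5664*m^2 - 2.6336*m - 0.124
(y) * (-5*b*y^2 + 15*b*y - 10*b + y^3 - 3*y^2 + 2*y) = -5*b*y^3 + 15*b*y^2 - 10*b*y + y^4 - 3*y^3 + 2*y^2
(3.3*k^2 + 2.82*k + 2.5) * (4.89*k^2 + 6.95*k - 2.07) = 16.137*k^4 + 36.7248*k^3 + 24.993*k^2 + 11.5376*k - 5.175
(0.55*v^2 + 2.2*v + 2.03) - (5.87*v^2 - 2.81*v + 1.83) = -5.32*v^2 + 5.01*v + 0.2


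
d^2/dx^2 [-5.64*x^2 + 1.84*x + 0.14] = -11.2800000000000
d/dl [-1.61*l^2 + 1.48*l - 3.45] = 1.48 - 3.22*l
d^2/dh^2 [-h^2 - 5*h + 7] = -2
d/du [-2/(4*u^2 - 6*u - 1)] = 4*(4*u - 3)/(-4*u^2 + 6*u + 1)^2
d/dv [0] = 0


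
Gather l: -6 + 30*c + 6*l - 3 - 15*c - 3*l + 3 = 15*c + 3*l - 6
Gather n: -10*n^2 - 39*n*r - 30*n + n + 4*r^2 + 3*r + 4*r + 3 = -10*n^2 + n*(-39*r - 29) + 4*r^2 + 7*r + 3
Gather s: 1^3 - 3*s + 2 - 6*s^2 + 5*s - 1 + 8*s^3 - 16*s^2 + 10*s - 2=8*s^3 - 22*s^2 + 12*s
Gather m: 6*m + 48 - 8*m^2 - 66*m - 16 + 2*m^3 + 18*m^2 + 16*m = 2*m^3 + 10*m^2 - 44*m + 32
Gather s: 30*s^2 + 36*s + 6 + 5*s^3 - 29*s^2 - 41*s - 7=5*s^3 + s^2 - 5*s - 1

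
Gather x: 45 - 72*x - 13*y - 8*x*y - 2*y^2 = x*(-8*y - 72) - 2*y^2 - 13*y + 45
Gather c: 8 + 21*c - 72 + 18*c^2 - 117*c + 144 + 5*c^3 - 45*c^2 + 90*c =5*c^3 - 27*c^2 - 6*c + 80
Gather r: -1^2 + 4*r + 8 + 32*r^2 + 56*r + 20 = 32*r^2 + 60*r + 27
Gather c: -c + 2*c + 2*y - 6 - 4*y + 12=c - 2*y + 6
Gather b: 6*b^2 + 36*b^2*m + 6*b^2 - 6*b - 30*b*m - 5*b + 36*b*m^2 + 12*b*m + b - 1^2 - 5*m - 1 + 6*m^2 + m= b^2*(36*m + 12) + b*(36*m^2 - 18*m - 10) + 6*m^2 - 4*m - 2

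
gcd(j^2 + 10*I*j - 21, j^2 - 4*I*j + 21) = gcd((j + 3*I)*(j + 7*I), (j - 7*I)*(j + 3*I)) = j + 3*I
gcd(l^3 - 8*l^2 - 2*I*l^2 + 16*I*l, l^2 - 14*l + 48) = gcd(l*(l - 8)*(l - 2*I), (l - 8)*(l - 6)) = l - 8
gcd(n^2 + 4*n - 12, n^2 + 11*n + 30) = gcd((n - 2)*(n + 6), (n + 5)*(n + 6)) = n + 6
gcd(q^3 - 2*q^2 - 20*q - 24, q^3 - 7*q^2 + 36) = q^2 - 4*q - 12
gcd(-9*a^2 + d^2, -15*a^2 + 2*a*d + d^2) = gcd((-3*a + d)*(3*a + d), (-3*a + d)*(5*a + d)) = 3*a - d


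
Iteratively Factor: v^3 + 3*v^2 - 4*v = (v)*(v^2 + 3*v - 4) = v*(v - 1)*(v + 4)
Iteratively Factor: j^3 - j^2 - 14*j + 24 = (j + 4)*(j^2 - 5*j + 6) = (j - 3)*(j + 4)*(j - 2)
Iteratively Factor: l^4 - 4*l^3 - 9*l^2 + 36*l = (l + 3)*(l^3 - 7*l^2 + 12*l) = (l - 3)*(l + 3)*(l^2 - 4*l) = (l - 4)*(l - 3)*(l + 3)*(l)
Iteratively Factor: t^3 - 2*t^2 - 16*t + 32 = (t - 4)*(t^2 + 2*t - 8) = (t - 4)*(t + 4)*(t - 2)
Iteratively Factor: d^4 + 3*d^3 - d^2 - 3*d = (d)*(d^3 + 3*d^2 - d - 3) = d*(d + 3)*(d^2 - 1) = d*(d + 1)*(d + 3)*(d - 1)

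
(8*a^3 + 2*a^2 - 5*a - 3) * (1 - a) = -8*a^4 + 6*a^3 + 7*a^2 - 2*a - 3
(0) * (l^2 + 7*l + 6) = 0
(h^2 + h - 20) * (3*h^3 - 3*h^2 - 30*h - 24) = 3*h^5 - 93*h^3 + 6*h^2 + 576*h + 480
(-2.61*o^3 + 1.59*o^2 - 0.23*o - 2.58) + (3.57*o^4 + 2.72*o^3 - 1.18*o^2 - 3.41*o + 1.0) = 3.57*o^4 + 0.11*o^3 + 0.41*o^2 - 3.64*o - 1.58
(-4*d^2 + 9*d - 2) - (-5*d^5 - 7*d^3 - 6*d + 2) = 5*d^5 + 7*d^3 - 4*d^2 + 15*d - 4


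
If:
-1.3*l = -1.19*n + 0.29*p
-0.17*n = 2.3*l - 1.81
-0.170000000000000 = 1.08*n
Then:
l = 0.80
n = -0.16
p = -4.23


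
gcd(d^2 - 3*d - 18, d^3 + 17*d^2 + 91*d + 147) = d + 3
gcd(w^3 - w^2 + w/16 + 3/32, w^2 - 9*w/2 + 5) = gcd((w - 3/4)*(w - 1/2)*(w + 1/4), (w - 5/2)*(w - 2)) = 1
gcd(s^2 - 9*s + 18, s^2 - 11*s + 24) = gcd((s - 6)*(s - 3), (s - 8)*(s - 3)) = s - 3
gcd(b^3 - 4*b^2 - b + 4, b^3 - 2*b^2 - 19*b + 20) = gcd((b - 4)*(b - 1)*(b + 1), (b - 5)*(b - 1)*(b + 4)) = b - 1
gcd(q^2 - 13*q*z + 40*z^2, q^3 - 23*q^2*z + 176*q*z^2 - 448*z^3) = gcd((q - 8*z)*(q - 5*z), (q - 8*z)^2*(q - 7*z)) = -q + 8*z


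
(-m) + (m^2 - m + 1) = m^2 - 2*m + 1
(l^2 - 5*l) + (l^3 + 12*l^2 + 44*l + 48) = l^3 + 13*l^2 + 39*l + 48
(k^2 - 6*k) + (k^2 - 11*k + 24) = 2*k^2 - 17*k + 24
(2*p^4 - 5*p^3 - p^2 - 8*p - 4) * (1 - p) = -2*p^5 + 7*p^4 - 4*p^3 + 7*p^2 - 4*p - 4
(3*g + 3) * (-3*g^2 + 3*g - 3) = -9*g^3 - 9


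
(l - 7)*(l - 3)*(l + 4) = l^3 - 6*l^2 - 19*l + 84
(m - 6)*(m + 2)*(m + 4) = m^3 - 28*m - 48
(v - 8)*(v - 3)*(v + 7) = v^3 - 4*v^2 - 53*v + 168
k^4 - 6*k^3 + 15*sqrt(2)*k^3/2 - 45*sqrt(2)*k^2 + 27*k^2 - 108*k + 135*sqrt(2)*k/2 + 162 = (k - 3)^2*(k + 3*sqrt(2)/2)*(k + 6*sqrt(2))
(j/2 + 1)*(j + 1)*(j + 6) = j^3/2 + 9*j^2/2 + 10*j + 6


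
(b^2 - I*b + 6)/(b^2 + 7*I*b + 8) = (b^2 - I*b + 6)/(b^2 + 7*I*b + 8)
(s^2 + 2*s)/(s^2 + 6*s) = (s + 2)/(s + 6)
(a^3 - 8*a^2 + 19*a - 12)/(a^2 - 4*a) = a - 4 + 3/a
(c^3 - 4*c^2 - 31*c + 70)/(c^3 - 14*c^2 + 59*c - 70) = (c + 5)/(c - 5)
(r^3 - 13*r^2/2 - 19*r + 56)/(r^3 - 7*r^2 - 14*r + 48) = (r + 7/2)/(r + 3)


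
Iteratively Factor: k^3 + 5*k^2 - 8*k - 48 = (k + 4)*(k^2 + k - 12) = (k - 3)*(k + 4)*(k + 4)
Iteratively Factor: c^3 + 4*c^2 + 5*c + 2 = (c + 1)*(c^2 + 3*c + 2) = (c + 1)^2*(c + 2)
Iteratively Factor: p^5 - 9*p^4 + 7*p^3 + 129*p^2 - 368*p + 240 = (p - 3)*(p^4 - 6*p^3 - 11*p^2 + 96*p - 80) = (p - 3)*(p + 4)*(p^3 - 10*p^2 + 29*p - 20) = (p - 5)*(p - 3)*(p + 4)*(p^2 - 5*p + 4) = (p - 5)*(p - 3)*(p - 1)*(p + 4)*(p - 4)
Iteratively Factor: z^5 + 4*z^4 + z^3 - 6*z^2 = (z + 2)*(z^4 + 2*z^3 - 3*z^2) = (z - 1)*(z + 2)*(z^3 + 3*z^2) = z*(z - 1)*(z + 2)*(z^2 + 3*z) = z^2*(z - 1)*(z + 2)*(z + 3)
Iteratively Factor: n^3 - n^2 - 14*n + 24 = (n + 4)*(n^2 - 5*n + 6) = (n - 2)*(n + 4)*(n - 3)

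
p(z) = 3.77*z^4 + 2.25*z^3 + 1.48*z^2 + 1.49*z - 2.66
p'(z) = 15.08*z^3 + 6.75*z^2 + 2.96*z + 1.49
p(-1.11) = 0.16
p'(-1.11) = -14.10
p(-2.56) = 127.40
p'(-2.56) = -214.85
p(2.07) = 95.94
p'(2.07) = 170.30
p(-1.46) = 8.45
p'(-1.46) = -35.37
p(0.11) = -2.47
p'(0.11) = 1.92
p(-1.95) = 37.89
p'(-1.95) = -90.43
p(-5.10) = 2280.25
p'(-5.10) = -1838.42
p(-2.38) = 92.81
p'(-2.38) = -170.62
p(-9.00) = 23198.53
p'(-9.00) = -10471.72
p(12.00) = 82291.06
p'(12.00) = 27067.25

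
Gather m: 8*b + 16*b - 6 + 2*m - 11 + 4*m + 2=24*b + 6*m - 15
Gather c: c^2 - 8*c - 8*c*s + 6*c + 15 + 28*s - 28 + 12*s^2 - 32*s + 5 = c^2 + c*(-8*s - 2) + 12*s^2 - 4*s - 8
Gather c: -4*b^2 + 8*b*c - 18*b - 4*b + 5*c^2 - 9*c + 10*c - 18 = -4*b^2 - 22*b + 5*c^2 + c*(8*b + 1) - 18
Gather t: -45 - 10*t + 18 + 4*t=-6*t - 27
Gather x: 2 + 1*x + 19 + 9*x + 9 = 10*x + 30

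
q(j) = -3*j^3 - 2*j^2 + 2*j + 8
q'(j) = -9*j^2 - 4*j + 2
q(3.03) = -87.76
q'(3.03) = -92.75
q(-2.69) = 46.54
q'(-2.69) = -52.36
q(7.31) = -1256.11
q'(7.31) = -508.16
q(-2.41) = 33.56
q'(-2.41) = -40.63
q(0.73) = 7.23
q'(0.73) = -5.72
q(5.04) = -416.80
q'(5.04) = -246.77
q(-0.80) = 6.66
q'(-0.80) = -0.56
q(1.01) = 4.89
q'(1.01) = -11.22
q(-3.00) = 65.00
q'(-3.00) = -67.00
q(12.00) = -5440.00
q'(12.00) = -1342.00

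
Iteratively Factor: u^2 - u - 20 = (u + 4)*(u - 5)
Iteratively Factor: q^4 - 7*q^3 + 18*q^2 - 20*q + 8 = (q - 2)*(q^3 - 5*q^2 + 8*q - 4) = (q - 2)^2*(q^2 - 3*q + 2) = (q - 2)^3*(q - 1)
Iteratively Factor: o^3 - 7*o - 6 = (o + 1)*(o^2 - o - 6) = (o + 1)*(o + 2)*(o - 3)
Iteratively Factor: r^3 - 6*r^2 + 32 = (r - 4)*(r^2 - 2*r - 8) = (r - 4)^2*(r + 2)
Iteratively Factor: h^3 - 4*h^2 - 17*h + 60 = (h - 5)*(h^2 + h - 12) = (h - 5)*(h - 3)*(h + 4)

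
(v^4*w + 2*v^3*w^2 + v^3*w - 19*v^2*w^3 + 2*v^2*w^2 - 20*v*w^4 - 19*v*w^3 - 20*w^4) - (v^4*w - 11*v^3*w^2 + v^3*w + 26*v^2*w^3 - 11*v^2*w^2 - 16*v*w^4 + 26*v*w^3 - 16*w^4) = 13*v^3*w^2 - 45*v^2*w^3 + 13*v^2*w^2 - 4*v*w^4 - 45*v*w^3 - 4*w^4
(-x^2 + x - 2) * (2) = -2*x^2 + 2*x - 4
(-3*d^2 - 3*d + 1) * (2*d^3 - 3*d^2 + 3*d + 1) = -6*d^5 + 3*d^4 + 2*d^3 - 15*d^2 + 1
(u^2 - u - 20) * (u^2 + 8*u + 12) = u^4 + 7*u^3 - 16*u^2 - 172*u - 240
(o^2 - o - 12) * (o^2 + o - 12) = o^4 - 25*o^2 + 144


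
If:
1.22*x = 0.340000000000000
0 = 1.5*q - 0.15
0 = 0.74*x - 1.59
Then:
No Solution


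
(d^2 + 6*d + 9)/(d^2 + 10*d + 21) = (d + 3)/(d + 7)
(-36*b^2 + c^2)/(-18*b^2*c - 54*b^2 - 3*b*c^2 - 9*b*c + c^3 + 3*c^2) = (6*b + c)/(3*b*c + 9*b + c^2 + 3*c)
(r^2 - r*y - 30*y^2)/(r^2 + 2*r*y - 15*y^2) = (-r + 6*y)/(-r + 3*y)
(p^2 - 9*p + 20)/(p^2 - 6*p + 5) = (p - 4)/(p - 1)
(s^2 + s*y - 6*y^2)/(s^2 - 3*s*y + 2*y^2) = (-s - 3*y)/(-s + y)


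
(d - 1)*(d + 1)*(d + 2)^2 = d^4 + 4*d^3 + 3*d^2 - 4*d - 4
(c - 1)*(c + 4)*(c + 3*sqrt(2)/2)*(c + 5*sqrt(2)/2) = c^4 + 3*c^3 + 4*sqrt(2)*c^3 + 7*c^2/2 + 12*sqrt(2)*c^2 - 16*sqrt(2)*c + 45*c/2 - 30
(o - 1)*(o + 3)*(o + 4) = o^3 + 6*o^2 + 5*o - 12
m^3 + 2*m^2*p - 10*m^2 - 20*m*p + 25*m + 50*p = (m - 5)^2*(m + 2*p)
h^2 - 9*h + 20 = (h - 5)*(h - 4)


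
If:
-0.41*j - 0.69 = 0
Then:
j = -1.68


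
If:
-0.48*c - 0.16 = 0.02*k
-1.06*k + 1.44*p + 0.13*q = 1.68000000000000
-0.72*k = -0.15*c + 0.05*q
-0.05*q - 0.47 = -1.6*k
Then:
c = -0.34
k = 0.18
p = 1.63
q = -3.62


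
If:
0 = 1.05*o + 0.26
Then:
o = -0.25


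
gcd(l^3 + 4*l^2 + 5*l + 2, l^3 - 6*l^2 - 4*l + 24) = l + 2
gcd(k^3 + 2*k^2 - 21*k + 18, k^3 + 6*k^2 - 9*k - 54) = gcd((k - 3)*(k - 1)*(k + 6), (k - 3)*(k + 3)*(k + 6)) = k^2 + 3*k - 18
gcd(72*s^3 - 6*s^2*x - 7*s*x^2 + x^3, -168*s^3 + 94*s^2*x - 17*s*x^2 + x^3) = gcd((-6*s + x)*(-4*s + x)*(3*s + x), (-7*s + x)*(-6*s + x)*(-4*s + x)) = 24*s^2 - 10*s*x + x^2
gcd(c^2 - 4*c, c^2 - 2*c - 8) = c - 4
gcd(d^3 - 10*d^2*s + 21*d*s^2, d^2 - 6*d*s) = d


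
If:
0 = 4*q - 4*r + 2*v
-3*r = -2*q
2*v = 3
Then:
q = -9/4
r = -3/2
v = 3/2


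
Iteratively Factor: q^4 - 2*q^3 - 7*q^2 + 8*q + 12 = (q + 2)*(q^3 - 4*q^2 + q + 6) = (q - 3)*(q + 2)*(q^2 - q - 2) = (q - 3)*(q - 2)*(q + 2)*(q + 1)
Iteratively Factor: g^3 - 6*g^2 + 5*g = (g)*(g^2 - 6*g + 5) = g*(g - 1)*(g - 5)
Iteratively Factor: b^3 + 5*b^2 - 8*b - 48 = (b - 3)*(b^2 + 8*b + 16) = (b - 3)*(b + 4)*(b + 4)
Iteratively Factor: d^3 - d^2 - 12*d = (d)*(d^2 - d - 12) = d*(d - 4)*(d + 3)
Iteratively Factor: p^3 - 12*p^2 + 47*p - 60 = (p - 3)*(p^2 - 9*p + 20) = (p - 5)*(p - 3)*(p - 4)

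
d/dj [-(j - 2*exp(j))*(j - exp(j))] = 3*j*exp(j) - 2*j - 4*exp(2*j) + 3*exp(j)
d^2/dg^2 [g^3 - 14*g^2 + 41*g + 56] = 6*g - 28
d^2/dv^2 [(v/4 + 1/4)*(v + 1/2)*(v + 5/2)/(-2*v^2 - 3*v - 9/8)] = 4*(v + 6)/(256*v^4 + 768*v^3 + 864*v^2 + 432*v + 81)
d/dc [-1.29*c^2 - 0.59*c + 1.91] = -2.58*c - 0.59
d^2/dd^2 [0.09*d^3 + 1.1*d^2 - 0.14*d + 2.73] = 0.54*d + 2.2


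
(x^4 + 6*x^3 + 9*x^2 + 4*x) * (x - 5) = x^5 + x^4 - 21*x^3 - 41*x^2 - 20*x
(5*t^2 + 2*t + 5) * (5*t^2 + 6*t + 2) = 25*t^4 + 40*t^3 + 47*t^2 + 34*t + 10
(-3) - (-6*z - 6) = 6*z + 3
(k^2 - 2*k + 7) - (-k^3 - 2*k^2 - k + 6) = k^3 + 3*k^2 - k + 1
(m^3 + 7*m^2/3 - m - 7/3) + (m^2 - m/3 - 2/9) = m^3 + 10*m^2/3 - 4*m/3 - 23/9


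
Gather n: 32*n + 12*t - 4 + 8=32*n + 12*t + 4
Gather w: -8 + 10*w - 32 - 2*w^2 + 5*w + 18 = -2*w^2 + 15*w - 22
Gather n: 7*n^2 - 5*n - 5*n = 7*n^2 - 10*n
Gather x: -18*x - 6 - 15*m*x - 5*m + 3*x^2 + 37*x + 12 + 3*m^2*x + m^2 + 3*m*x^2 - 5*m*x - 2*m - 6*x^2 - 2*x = m^2 - 7*m + x^2*(3*m - 3) + x*(3*m^2 - 20*m + 17) + 6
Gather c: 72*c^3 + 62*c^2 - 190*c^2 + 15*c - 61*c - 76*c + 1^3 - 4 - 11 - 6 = 72*c^3 - 128*c^2 - 122*c - 20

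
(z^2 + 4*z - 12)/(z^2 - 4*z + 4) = (z + 6)/(z - 2)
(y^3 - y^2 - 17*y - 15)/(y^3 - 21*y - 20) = (y + 3)/(y + 4)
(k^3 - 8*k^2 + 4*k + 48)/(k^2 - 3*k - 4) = (k^2 - 4*k - 12)/(k + 1)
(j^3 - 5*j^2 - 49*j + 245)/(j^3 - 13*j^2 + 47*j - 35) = (j + 7)/(j - 1)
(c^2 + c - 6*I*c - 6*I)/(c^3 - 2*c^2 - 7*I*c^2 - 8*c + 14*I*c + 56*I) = (c^2 + c*(1 - 6*I) - 6*I)/(c^3 + c^2*(-2 - 7*I) + c*(-8 + 14*I) + 56*I)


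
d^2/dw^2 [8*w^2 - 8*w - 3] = 16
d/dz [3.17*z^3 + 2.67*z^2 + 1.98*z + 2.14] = 9.51*z^2 + 5.34*z + 1.98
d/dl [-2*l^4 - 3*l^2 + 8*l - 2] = -8*l^3 - 6*l + 8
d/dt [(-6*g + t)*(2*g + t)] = -4*g + 2*t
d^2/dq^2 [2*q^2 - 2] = 4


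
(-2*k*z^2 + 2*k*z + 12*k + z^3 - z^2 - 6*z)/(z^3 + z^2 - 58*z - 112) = (-2*k*z + 6*k + z^2 - 3*z)/(z^2 - z - 56)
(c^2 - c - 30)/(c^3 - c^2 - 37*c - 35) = (c - 6)/(c^2 - 6*c - 7)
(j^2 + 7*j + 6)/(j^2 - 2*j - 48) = (j + 1)/(j - 8)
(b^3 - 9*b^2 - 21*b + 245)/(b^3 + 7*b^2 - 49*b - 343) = (b^2 - 2*b - 35)/(b^2 + 14*b + 49)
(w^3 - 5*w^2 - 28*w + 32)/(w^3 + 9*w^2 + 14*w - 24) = (w - 8)/(w + 6)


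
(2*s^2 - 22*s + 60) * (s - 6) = 2*s^3 - 34*s^2 + 192*s - 360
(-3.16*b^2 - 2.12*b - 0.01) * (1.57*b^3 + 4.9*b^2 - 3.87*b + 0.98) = -4.9612*b^5 - 18.8124*b^4 + 1.8255*b^3 + 5.0586*b^2 - 2.0389*b - 0.0098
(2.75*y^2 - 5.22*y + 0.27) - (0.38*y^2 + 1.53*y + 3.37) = 2.37*y^2 - 6.75*y - 3.1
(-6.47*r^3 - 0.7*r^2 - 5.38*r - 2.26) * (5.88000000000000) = -38.0436*r^3 - 4.116*r^2 - 31.6344*r - 13.2888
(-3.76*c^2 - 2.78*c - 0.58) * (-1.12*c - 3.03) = 4.2112*c^3 + 14.5064*c^2 + 9.073*c + 1.7574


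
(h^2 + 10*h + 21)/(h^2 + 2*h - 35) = (h + 3)/(h - 5)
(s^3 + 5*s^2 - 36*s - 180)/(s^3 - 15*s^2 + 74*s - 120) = (s^2 + 11*s + 30)/(s^2 - 9*s + 20)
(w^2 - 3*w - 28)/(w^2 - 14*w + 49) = (w + 4)/(w - 7)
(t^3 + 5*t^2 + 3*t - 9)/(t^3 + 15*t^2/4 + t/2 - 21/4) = 4*(t + 3)/(4*t + 7)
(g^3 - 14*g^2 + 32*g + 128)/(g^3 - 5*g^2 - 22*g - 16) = (g - 8)/(g + 1)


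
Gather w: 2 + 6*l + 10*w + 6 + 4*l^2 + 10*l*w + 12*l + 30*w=4*l^2 + 18*l + w*(10*l + 40) + 8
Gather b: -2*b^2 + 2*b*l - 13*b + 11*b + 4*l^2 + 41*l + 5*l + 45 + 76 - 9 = -2*b^2 + b*(2*l - 2) + 4*l^2 + 46*l + 112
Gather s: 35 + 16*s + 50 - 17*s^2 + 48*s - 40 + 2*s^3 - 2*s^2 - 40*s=2*s^3 - 19*s^2 + 24*s + 45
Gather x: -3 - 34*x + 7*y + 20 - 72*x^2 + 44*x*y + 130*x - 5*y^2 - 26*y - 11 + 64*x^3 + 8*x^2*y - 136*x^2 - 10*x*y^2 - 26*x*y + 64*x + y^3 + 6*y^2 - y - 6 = 64*x^3 + x^2*(8*y - 208) + x*(-10*y^2 + 18*y + 160) + y^3 + y^2 - 20*y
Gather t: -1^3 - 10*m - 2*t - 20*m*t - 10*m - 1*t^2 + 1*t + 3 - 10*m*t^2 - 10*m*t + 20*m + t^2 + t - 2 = -10*m*t^2 - 30*m*t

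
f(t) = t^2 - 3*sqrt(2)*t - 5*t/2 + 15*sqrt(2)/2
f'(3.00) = -0.74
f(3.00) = -0.62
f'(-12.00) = -30.74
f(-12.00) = 235.52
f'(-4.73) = -16.20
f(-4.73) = 64.87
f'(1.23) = -4.28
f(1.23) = 3.83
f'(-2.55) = -11.84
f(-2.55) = 34.30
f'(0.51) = -5.72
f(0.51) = 7.43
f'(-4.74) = -16.22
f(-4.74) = 65.03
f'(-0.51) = -7.76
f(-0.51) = 14.31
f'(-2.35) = -11.44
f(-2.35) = 31.97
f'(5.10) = 3.46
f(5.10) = 2.23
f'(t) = 2*t - 3*sqrt(2) - 5/2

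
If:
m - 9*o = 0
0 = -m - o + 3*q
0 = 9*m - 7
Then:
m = 7/9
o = 7/81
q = 70/243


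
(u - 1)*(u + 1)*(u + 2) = u^3 + 2*u^2 - u - 2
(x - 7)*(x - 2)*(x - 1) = x^3 - 10*x^2 + 23*x - 14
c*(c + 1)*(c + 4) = c^3 + 5*c^2 + 4*c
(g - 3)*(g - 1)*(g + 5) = g^3 + g^2 - 17*g + 15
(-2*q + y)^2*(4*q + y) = 16*q^3 - 12*q^2*y + y^3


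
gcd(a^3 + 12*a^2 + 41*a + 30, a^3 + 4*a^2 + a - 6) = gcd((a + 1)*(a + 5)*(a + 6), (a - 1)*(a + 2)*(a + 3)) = 1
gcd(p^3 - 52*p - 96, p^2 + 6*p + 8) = p + 2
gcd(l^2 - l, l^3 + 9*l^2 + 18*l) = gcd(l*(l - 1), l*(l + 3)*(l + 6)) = l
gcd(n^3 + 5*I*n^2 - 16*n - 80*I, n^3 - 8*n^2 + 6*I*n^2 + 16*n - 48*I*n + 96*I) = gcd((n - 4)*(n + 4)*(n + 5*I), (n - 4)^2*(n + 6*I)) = n - 4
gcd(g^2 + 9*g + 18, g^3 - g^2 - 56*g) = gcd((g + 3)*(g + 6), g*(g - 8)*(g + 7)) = 1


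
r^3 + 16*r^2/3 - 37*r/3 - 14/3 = (r - 2)*(r + 1/3)*(r + 7)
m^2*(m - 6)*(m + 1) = m^4 - 5*m^3 - 6*m^2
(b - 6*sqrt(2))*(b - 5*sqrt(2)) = b^2 - 11*sqrt(2)*b + 60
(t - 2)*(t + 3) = t^2 + t - 6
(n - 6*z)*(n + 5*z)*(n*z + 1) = n^3*z - n^2*z^2 + n^2 - 30*n*z^3 - n*z - 30*z^2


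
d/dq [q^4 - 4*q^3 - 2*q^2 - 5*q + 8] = 4*q^3 - 12*q^2 - 4*q - 5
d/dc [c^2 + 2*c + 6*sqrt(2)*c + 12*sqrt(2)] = 2*c + 2 + 6*sqrt(2)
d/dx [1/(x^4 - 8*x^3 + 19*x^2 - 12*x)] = 2*(-2*x^3 + 12*x^2 - 19*x + 6)/(x^2*(x^3 - 8*x^2 + 19*x - 12)^2)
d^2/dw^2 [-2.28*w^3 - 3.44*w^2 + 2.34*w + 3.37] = -13.68*w - 6.88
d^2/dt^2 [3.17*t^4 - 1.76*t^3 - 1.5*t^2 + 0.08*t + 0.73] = 38.04*t^2 - 10.56*t - 3.0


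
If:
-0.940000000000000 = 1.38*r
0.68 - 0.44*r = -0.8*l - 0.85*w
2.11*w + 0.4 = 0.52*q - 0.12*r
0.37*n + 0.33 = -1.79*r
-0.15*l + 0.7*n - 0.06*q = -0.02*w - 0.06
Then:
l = -32.55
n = 2.40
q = 120.24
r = -0.68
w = 29.48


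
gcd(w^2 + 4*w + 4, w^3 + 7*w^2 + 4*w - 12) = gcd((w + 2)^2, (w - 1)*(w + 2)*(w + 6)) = w + 2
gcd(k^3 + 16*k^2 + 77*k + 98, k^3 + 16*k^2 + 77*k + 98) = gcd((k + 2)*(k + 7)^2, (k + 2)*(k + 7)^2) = k^3 + 16*k^2 + 77*k + 98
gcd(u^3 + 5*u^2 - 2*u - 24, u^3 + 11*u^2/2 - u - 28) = u^2 + 2*u - 8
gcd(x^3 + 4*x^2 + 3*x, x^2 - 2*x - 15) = x + 3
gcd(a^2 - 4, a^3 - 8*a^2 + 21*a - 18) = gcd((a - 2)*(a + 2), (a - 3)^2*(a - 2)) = a - 2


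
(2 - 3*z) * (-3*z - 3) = 9*z^2 + 3*z - 6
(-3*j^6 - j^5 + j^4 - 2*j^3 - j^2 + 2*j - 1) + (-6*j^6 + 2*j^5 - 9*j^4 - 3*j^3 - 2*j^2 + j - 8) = -9*j^6 + j^5 - 8*j^4 - 5*j^3 - 3*j^2 + 3*j - 9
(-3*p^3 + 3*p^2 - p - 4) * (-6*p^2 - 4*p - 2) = 18*p^5 - 6*p^4 + 22*p^2 + 18*p + 8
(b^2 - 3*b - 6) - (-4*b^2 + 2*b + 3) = 5*b^2 - 5*b - 9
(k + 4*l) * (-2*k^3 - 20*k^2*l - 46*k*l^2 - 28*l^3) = -2*k^4 - 28*k^3*l - 126*k^2*l^2 - 212*k*l^3 - 112*l^4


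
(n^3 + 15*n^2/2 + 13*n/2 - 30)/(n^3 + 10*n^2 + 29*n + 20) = (n - 3/2)/(n + 1)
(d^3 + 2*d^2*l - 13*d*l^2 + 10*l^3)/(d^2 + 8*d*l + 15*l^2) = (d^2 - 3*d*l + 2*l^2)/(d + 3*l)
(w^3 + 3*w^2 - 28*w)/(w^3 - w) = (w^2 + 3*w - 28)/(w^2 - 1)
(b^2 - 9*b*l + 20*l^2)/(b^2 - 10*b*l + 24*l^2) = (b - 5*l)/(b - 6*l)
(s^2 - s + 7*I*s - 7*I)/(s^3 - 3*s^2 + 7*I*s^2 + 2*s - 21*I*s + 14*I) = 1/(s - 2)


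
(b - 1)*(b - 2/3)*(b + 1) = b^3 - 2*b^2/3 - b + 2/3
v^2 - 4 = (v - 2)*(v + 2)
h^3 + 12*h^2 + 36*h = h*(h + 6)^2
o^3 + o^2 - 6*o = o*(o - 2)*(o + 3)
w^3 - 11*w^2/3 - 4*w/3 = w*(w - 4)*(w + 1/3)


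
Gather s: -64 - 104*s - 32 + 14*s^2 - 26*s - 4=14*s^2 - 130*s - 100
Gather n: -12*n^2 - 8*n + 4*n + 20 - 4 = -12*n^2 - 4*n + 16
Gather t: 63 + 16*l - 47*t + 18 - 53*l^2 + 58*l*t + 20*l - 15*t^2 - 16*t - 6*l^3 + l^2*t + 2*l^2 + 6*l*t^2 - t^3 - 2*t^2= -6*l^3 - 51*l^2 + 36*l - t^3 + t^2*(6*l - 17) + t*(l^2 + 58*l - 63) + 81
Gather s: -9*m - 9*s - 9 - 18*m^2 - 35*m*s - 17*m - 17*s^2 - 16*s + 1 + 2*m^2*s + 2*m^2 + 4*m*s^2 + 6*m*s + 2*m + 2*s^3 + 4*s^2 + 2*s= -16*m^2 - 24*m + 2*s^3 + s^2*(4*m - 13) + s*(2*m^2 - 29*m - 23) - 8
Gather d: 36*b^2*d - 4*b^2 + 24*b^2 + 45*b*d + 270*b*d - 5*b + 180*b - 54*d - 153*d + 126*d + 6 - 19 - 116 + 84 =20*b^2 + 175*b + d*(36*b^2 + 315*b - 81) - 45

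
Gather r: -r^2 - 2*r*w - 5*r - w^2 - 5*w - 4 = -r^2 + r*(-2*w - 5) - w^2 - 5*w - 4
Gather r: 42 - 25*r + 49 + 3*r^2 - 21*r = 3*r^2 - 46*r + 91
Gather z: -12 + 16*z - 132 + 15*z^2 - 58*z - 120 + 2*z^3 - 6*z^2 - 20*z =2*z^3 + 9*z^2 - 62*z - 264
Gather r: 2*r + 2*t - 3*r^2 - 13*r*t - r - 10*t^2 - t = -3*r^2 + r*(1 - 13*t) - 10*t^2 + t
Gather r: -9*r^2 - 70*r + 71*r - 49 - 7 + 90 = -9*r^2 + r + 34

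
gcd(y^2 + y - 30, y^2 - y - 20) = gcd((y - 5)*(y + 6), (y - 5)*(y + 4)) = y - 5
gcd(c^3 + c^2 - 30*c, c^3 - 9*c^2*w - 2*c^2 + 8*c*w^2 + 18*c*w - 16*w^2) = 1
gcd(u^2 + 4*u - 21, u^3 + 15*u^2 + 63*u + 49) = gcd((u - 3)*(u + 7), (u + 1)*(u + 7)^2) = u + 7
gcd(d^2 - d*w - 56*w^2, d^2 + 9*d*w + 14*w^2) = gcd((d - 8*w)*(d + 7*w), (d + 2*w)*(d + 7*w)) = d + 7*w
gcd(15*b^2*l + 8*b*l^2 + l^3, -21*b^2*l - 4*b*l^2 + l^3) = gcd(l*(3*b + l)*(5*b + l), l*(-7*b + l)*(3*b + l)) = 3*b*l + l^2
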